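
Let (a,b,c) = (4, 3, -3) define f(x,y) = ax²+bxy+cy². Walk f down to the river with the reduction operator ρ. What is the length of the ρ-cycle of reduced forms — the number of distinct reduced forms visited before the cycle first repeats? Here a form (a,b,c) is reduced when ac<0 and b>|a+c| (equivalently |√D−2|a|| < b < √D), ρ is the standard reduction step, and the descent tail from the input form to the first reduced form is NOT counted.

D = 57, ⌊√D⌋ = 7
river: ρ → (-3,3,4)
river: ρ → (4,5,-2)
river: ρ → (-2,7,1)
river: ρ → (1,7,-2)
river: ρ → (-2,5,4)
river: ρ → (4,3,-3)
ρ-cycle length = 6 (tail of 0 descent steps not counted)

6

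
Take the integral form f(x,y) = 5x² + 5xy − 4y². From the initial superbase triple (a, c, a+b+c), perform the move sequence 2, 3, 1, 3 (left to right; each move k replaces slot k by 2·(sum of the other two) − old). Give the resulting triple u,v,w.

start (5,-4,6) = (f(1,0),f(0,1),f(1,1))
replace slot 2: 2·(5+6) − (-4) = 26 → (5,26,6)
replace slot 3: 2·(5+26) − 6 = 56 → (5,26,56)
replace slot 1: 2·(26+56) − 5 = 159 → (159,26,56)
replace slot 3: 2·(159+26) − 56 = 314 → (159,26,314)

159,26,314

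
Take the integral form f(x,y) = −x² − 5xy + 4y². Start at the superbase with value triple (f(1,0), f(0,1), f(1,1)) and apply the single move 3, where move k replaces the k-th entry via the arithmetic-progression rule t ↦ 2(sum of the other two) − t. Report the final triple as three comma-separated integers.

start (-1,4,-2) = (f(1,0),f(0,1),f(1,1))
replace slot 3: 2·((-1)+4) − (-2) = 8 → (-1,4,8)

-1,4,8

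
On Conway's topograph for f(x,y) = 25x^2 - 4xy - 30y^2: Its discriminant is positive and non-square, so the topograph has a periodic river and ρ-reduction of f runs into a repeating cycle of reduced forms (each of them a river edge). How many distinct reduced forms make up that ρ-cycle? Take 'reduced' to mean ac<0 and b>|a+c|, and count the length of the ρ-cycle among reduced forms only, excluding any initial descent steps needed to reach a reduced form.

D = 3016, ⌊√D⌋ = 54
descent: ρ → (-30,4,25)
descent: ρ → (25,46,-9)  [lands on river]
river: ρ → (-9,44,30)
river: ρ → (30,16,-23)
river: ρ → (-23,30,23)
river: ρ → (23,16,-30)
river: ρ → (-30,44,9)
river: ρ → (9,46,-25)
river: ρ → (-25,54,1)
river: ρ → (1,54,-25)
river: ρ → (-25,46,9)
river: ρ → (9,44,-30)
river: ρ → (-30,16,23)
river: ρ → (23,30,-23)
river: ρ → (-23,16,30)
river: ρ → (30,44,-9)
river: ρ → (-9,46,25)
river: ρ → (25,54,-1)
river: ρ → (-1,54,25)
ρ-cycle length = 18 (tail of 2 descent steps not counted)

18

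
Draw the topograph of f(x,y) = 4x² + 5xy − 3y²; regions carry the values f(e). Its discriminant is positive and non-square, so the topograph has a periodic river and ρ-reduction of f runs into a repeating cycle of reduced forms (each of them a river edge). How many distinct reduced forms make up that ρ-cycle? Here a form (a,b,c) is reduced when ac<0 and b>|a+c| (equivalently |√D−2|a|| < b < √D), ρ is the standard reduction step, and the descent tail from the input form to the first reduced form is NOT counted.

D = 73, ⌊√D⌋ = 8
river: ρ → (-3,7,2)
river: ρ → (2,5,-6)
river: ρ → (-6,7,1)
river: ρ → (1,7,-6)
river: ρ → (-6,5,2)
river: ρ → (2,7,-3)
river: ρ → (-3,5,4)
river: ρ → (4,3,-4)
river: ρ → (-4,5,3)
river: ρ → (3,7,-2)
river: ρ → (-2,5,6)
river: ρ → (6,7,-1)
river: ρ → (-1,7,6)
river: ρ → (6,5,-2)
river: ρ → (-2,7,3)
river: ρ → (3,5,-4)
river: ρ → (-4,3,4)
river: ρ → (4,5,-3)
ρ-cycle length = 18 (tail of 0 descent steps not counted)

18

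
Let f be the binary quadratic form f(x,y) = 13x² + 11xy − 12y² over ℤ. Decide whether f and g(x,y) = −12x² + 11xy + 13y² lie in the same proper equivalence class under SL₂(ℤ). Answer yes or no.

D₁ = 745, D₂ = 745
river cycle of f (length 18): (-12, 13, 12), (12, 11, -13), (-13, 15, 10), (10, 25, -3), (-3, 23, 18), (18, 13, -8), (-8, 19, 12), (12, 5, -15), (-15, 25, 2), (2, 27, -2), … (8 more)
river cycle of g (length 18): (13, 15, -10), (-10, 25, 3), (3, 23, -18), (-18, 13, 8), (8, 19, -12), (-12, 5, 15), (15, 25, -2), (-2, 27, 2), (2, 25, -15), (-15, 5, 12), … (8 more)
cycles differ ⇒ inequivalent

no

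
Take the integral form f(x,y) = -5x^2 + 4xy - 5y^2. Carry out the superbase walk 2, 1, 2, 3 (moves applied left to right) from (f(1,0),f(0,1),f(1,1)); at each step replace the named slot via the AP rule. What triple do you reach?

start (-5,-5,-6) = (f(1,0),f(0,1),f(1,1))
replace slot 2: 2·((-5)+(-6)) − (-5) = -17 → (-5,-17,-6)
replace slot 1: 2·((-17)+(-6)) − (-5) = -41 → (-41,-17,-6)
replace slot 2: 2·((-41)+(-6)) − (-17) = -77 → (-41,-77,-6)
replace slot 3: 2·((-41)+(-77)) − (-6) = -230 → (-41,-77,-230)

-41,-77,-230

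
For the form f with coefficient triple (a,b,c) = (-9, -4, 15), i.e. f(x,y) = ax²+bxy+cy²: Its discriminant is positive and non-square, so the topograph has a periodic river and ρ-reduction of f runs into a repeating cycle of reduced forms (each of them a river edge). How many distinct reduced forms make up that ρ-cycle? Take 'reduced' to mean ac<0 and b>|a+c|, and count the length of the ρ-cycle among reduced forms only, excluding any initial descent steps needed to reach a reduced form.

D = 556, ⌊√D⌋ = 23
descent: ρ → (15,4,-9)
descent: ρ → (-9,14,10)  [lands on river]
river: ρ → (10,6,-13)
river: ρ → (-13,20,3)
river: ρ → (3,22,-6)
river: ρ → (-6,14,15)
river: ρ → (15,16,-5)
river: ρ → (-5,14,18)
river: ρ → (18,22,-1)
river: ρ → (-1,22,18)
river: ρ → (18,14,-5)
river: ρ → (-5,16,15)
river: ρ → (15,14,-6)
river: ρ → (-6,22,3)
river: ρ → (3,20,-13)
river: ρ → (-13,6,10)
river: ρ → (10,14,-9)
river: ρ → (-9,22,2)
river: ρ → (2,22,-9)
ρ-cycle length = 18 (tail of 2 descent steps not counted)

18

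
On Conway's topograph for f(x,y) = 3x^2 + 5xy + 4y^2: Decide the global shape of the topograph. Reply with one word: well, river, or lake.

D = b²−4ac = 5² − 4·3·4 = -23
D < 0 ⇒ definite ⇒ every region one sign ⇒ single well

well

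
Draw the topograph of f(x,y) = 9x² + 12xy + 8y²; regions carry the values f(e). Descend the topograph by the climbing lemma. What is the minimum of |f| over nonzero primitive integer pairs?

translate: b→-6 (≡12 mod 18), so (9,12,8)→(9,-6,5)
flip: (9,-6,5)→(5,6,9)
translate: b→-4 (≡6 mod 10), so (5,6,9)→(5,-4,8)
reduced (well bottom): (5,-4,8) with a≤c, −a<b≤a
well minimum = a = 5

5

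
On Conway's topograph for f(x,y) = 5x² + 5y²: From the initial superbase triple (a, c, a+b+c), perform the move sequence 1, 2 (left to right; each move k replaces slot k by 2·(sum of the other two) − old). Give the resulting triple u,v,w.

start (5,5,10) = (f(1,0),f(0,1),f(1,1))
replace slot 1: 2·(5+10) − 5 = 25 → (25,5,10)
replace slot 2: 2·(25+10) − 5 = 65 → (25,65,10)

25,65,10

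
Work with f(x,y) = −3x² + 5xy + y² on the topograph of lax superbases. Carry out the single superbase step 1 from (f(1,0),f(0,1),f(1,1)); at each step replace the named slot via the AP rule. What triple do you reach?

start (-3,1,3) = (f(1,0),f(0,1),f(1,1))
replace slot 1: 2·(1+3) − (-3) = 11 → (11,1,3)

11,1,3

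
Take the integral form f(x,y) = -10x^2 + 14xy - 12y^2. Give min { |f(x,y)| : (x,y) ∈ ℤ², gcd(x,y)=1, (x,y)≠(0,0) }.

translate: b→6 (≡-14 mod 20), so (10,-14,12)→(10,6,8)
flip: (10,6,8)→(8,-6,10)
reduced (well bottom): (8,-6,10) with a≤c, −a<b≤a
well minimum |f| = |-8| = 8 (negative-definite)

8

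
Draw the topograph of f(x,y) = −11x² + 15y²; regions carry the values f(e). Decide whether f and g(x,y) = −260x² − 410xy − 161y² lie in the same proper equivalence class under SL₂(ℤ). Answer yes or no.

D₁ = 660, D₂ = 660
river cycle of f (length 6): (-11, 22, 4), (4, 18, -21), (-21, 24, 1), (1, 24, -21), (-21, 18, 4), (4, 22, -11)
river cycle of g (length 6): (-11, 22, 4), (4, 18, -21), (-21, 24, 1), (1, 24, -21), (-21, 18, 4), (4, 22, -11)
cycles coincide ⇒ equivalent

yes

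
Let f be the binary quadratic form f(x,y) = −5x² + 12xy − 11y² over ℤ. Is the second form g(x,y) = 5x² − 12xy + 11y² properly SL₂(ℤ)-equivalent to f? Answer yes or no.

D₁ = -76, D₂ = -76
f is negative-definite; reduce −f:
−f: translate: b→-2 (≡-12 mod 10), so (5,-12,11)→(5,-2,4)
−f: flip: (5,-2,4)→(4,2,5)
−f: reduced (well bottom): (4,2,5) with a≤c, −a<b≤a
flip sign back: reduced form of f is (-4,-2,-5)
g: translate: b→-2 (≡-12 mod 10), so (5,-12,11)→(5,-2,4)
g: flip: (5,-2,4)→(4,2,5)
g: reduced (well bottom): (4,2,5) with a≤c, −a<b≤a
reduced forms (-4, -2, -5) vs (4, 2, 5) ⇒ inequivalent

no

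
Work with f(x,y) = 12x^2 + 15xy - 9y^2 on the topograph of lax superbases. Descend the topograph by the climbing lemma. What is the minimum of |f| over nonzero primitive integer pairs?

river: ρ → (-9,21,6)
river: ρ → (6,15,-18)
river: ρ → (-18,21,3)
river: ρ → (3,21,-18)
river: ρ → (-18,15,6)
river: ρ → (6,21,-9)
river: ρ → (-9,15,12)
river: ρ → (12,9,-12)
river: ρ → (-12,15,9)
river: ρ → (9,21,-6)
river: ρ → (-6,15,18)
river: ρ → (18,21,-3)
river: ρ → (-3,21,18)
river: ρ → (18,15,-6)
river: ρ → (-6,21,9)
river: ρ → (9,15,-12)
river: ρ → (-12,9,12)
river: ρ → (12,15,-9)
closes: descent 0, river 18
min |a| on river = 3

3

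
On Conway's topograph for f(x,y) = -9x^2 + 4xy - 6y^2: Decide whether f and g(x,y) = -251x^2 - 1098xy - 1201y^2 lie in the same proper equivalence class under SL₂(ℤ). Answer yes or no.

D₁ = -200, D₂ = -200
f is negative-definite; reduce −f:
−f: flip: (9,-4,6)→(6,4,9)
−f: reduced (well bottom): (6,4,9) with a≤c, −a<b≤a
flip sign back: reduced form of f is (-6,-4,-9)
g is negative-definite; reduce −g:
−g: translate: b→94 (≡1098 mod 502), so (251,1098,1201)→(251,94,9)
−g: flip: (251,94,9)→(9,-94,251)
−g: translate: b→-4 (≡-94 mod 18), so (9,-94,251)→(9,-4,6)
−g: flip: (9,-4,6)→(6,4,9)
−g: reduced (well bottom): (6,4,9) with a≤c, −a<b≤a
flip sign back: reduced form of g is (-6,-4,-9)
reduced forms (-6, -4, -9) vs (-6, -4, -9) ⇒ equivalent

yes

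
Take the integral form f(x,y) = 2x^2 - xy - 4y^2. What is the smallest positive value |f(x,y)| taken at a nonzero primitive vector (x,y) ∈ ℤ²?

descent: ρ → (-4,1,2)
descent: ρ → (2,3,-3)  [lands on river]
river: ρ → (-3,3,2)
river: ρ → (2,5,-1)
river: ρ → (-1,5,2)
closes: descent 2, river 4
min |a| on river = 1

1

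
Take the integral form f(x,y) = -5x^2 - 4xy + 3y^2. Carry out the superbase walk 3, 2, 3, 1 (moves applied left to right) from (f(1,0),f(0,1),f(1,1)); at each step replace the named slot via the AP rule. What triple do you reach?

start (-5,3,-6) = (f(1,0),f(0,1),f(1,1))
replace slot 3: 2·((-5)+3) − (-6) = 2 → (-5,3,2)
replace slot 2: 2·((-5)+2) − 3 = -9 → (-5,-9,2)
replace slot 3: 2·((-5)+(-9)) − 2 = -30 → (-5,-9,-30)
replace slot 1: 2·((-9)+(-30)) − (-5) = -73 → (-73,-9,-30)

-73,-9,-30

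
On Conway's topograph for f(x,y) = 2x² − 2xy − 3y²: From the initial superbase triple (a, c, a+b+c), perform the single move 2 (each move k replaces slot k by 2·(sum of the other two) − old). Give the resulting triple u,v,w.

start (2,-3,-3) = (f(1,0),f(0,1),f(1,1))
replace slot 2: 2·(2+(-3)) − (-3) = 1 → (2,1,-3)

2,1,-3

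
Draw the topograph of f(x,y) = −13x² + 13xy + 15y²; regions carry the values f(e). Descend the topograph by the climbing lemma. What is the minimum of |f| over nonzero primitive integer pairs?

river: ρ → (15,17,-11)
river: ρ → (-11,27,5)
river: ρ → (5,23,-21)
river: ρ → (-21,19,7)
river: ρ → (7,23,-15)
river: ρ → (-15,7,15)
river: ρ → (15,23,-7)
river: ρ → (-7,19,21)
river: ρ → (21,23,-5)
river: ρ → (-5,27,11)
river: ρ → (11,17,-15)
river: ρ → (-15,13,13)
river: ρ → (13,13,-15)
river: ρ → (-15,17,11)
river: ρ → (11,27,-5)
river: ρ → (-5,23,21)
river: ρ → (21,19,-7)
river: ρ → (-7,23,15)
river: ρ → (15,7,-15)
river: ρ → (-15,23,7)
river: ρ → (7,19,-21)
river: ρ → (-21,23,5)
river: ρ → (5,27,-11)
river: ρ → (-11,17,15)
river: ρ → (15,13,-13)
river: ρ → (-13,13,15)
closes: descent 0, river 26
min |a| on river = 5

5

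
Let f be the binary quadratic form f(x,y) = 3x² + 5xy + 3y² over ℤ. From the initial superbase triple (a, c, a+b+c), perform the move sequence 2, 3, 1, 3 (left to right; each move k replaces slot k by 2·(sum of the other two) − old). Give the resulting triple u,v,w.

start (3,3,11) = (f(1,0),f(0,1),f(1,1))
replace slot 2: 2·(3+11) − 3 = 25 → (3,25,11)
replace slot 3: 2·(3+25) − 11 = 45 → (3,25,45)
replace slot 1: 2·(25+45) − 3 = 137 → (137,25,45)
replace slot 3: 2·(137+25) − 45 = 279 → (137,25,279)

137,25,279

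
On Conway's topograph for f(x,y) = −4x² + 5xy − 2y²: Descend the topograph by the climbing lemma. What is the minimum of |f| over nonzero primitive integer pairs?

translate: b→3 (≡-5 mod 8), so (4,-5,2)→(4,3,1)
flip: (4,3,1)→(1,-3,4)
translate: b→1 (≡-3 mod 2), so (1,-3,4)→(1,1,2)
reduced (well bottom): (1,1,2) with a≤c, −a<b≤a
well minimum |f| = |-1| = 1 (negative-definite)

1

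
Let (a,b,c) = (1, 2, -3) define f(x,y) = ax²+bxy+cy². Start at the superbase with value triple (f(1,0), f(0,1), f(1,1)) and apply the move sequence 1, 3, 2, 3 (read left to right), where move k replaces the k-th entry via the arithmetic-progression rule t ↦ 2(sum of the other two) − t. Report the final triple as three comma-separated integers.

start (1,-3,0) = (f(1,0),f(0,1),f(1,1))
replace slot 1: 2·((-3)+0) − 1 = -7 → (-7,-3,0)
replace slot 3: 2·((-7)+(-3)) − 0 = -20 → (-7,-3,-20)
replace slot 2: 2·((-7)+(-20)) − (-3) = -51 → (-7,-51,-20)
replace slot 3: 2·((-7)+(-51)) − (-20) = -96 → (-7,-51,-96)

-7,-51,-96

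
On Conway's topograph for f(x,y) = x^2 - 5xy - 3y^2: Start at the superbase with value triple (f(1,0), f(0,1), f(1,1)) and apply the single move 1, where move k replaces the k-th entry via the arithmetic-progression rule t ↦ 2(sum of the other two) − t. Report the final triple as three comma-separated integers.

start (1,-3,-7) = (f(1,0),f(0,1),f(1,1))
replace slot 1: 2·((-3)+(-7)) − 1 = -21 → (-21,-3,-7)

-21,-3,-7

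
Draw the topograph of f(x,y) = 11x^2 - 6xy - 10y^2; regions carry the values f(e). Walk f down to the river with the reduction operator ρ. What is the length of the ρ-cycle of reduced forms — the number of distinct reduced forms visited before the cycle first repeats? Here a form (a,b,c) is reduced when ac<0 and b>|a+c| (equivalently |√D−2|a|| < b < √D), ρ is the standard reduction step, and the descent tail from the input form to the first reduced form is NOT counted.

D = 476, ⌊√D⌋ = 21
descent: ρ → (-10,6,11)  [lands on river]
river: ρ → (11,16,-5)
river: ρ → (-5,14,14)
river: ρ → (14,14,-5)
river: ρ → (-5,16,11)
river: ρ → (11,6,-10)
river: ρ → (-10,14,7)
river: ρ → (7,14,-10)
ρ-cycle length = 8 (tail of 1 descent step not counted)

8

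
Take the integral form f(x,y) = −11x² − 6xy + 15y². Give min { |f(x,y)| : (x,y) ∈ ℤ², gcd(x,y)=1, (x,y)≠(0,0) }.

descent: ρ → (15,6,-11)  [lands on river]
river: ρ → (-11,16,10)
river: ρ → (10,24,-3)
river: ρ → (-3,24,10)
river: ρ → (10,16,-11)
river: ρ → (-11,6,15)
river: ρ → (15,24,-2)
river: ρ → (-2,24,15)
closes: descent 1, river 8
min |a| on river = 2

2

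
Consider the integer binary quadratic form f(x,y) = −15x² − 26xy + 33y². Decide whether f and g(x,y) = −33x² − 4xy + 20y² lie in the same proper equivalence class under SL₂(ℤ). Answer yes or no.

D₁ = 2656, D₂ = 2656
river cycle of f (length 22): (33, 26, -15), (-15, 34, 25), (25, 16, -24), (-24, 32, 17), (17, 36, -20), (-20, 44, 9), (9, 46, -15), (-15, 44, 12), (12, 28, -39), (-39, 50, 1), … (12 more)
river cycle of g (length 22): (20, 44, -9), (-9, 46, 15), (15, 44, -12), (-12, 28, 39), (39, 50, -1), (-1, 50, 39), (39, 28, -12), (-12, 44, 15), (15, 46, -9), (-9, 44, 20), … (12 more)
cycles differ ⇒ inequivalent

no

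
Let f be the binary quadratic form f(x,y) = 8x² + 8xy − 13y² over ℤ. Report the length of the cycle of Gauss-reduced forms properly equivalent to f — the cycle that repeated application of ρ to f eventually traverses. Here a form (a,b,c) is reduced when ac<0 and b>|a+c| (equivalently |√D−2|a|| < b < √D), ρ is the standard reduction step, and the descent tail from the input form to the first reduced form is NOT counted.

D = 480, ⌊√D⌋ = 21
river: ρ → (-13,18,3)
river: ρ → (3,18,-13)
river: ρ → (-13,8,8)
river: ρ → (8,8,-13)
ρ-cycle length = 4 (tail of 0 descent steps not counted)

4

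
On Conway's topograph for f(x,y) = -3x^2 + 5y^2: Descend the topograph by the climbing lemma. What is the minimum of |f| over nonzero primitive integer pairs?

descent: ρ → (5,0,-3)
descent: ρ → (-3,6,2)  [lands on river]
river: ρ → (2,6,-3)
closes: descent 2, river 2
min |a| on river = 2

2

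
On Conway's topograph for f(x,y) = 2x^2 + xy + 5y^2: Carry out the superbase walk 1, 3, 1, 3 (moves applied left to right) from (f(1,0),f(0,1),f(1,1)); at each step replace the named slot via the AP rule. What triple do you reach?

start (2,5,8) = (f(1,0),f(0,1),f(1,1))
replace slot 1: 2·(5+8) − 2 = 24 → (24,5,8)
replace slot 3: 2·(24+5) − 8 = 50 → (24,5,50)
replace slot 1: 2·(5+50) − 24 = 86 → (86,5,50)
replace slot 3: 2·(86+5) − 50 = 132 → (86,5,132)

86,5,132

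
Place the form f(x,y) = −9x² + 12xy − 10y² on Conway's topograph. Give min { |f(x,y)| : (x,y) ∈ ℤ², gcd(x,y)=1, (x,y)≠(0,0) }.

translate: b→6 (≡-12 mod 18), so (9,-12,10)→(9,6,7)
flip: (9,6,7)→(7,-6,9)
reduced (well bottom): (7,-6,9) with a≤c, −a<b≤a
well minimum |f| = |-7| = 7 (negative-definite)

7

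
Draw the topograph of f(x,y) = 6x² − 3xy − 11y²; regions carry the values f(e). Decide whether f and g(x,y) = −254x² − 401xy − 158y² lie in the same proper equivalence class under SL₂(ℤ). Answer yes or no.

D₁ = 273, D₂ = 273
river cycle of f (length 8): (6, 9, -8), (-8, 7, 7), (7, 7, -8), (-8, 9, 6), (6, 15, -2), (-2, 13, 13), (13, 13, -2), (-2, 15, 6)
river cycle of g (length 8): (6, 9, -8), (-8, 7, 7), (7, 7, -8), (-8, 9, 6), (6, 15, -2), (-2, 13, 13), (13, 13, -2), (-2, 15, 6)
cycles coincide ⇒ equivalent

yes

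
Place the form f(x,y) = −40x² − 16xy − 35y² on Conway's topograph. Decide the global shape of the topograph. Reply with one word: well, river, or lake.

D = b²−4ac = (-16)² − 4·(-40)·(-35) = -5344
D < 0 ⇒ definite ⇒ every region one sign ⇒ single well

well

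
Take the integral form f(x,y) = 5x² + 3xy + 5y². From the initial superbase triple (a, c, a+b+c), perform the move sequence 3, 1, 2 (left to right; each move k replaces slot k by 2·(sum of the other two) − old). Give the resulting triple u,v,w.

start (5,5,13) = (f(1,0),f(0,1),f(1,1))
replace slot 3: 2·(5+5) − 13 = 7 → (5,5,7)
replace slot 1: 2·(5+7) − 5 = 19 → (19,5,7)
replace slot 2: 2·(19+7) − 5 = 47 → (19,47,7)

19,47,7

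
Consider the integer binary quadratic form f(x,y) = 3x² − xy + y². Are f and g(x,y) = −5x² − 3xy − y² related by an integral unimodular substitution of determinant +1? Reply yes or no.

D₁ = -11, D₂ = -11
f: flip: (3,-1,1)→(1,1,3)
f: reduced (well bottom): (1,1,3) with a≤c, −a<b≤a
g is negative-definite; reduce −g:
−g: flip: (5,3,1)→(1,-3,5)
−g: translate: b→1 (≡-3 mod 2), so (1,-3,5)→(1,1,3)
−g: reduced (well bottom): (1,1,3) with a≤c, −a<b≤a
flip sign back: reduced form of g is (-1,-1,-3)
reduced forms (1, 1, 3) vs (-1, -1, -3) ⇒ inequivalent

no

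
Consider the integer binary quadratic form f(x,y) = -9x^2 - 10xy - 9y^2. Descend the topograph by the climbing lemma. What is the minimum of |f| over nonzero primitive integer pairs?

translate: b→-8 (≡10 mod 18), so (9,10,9)→(9,-8,8)
flip: (9,-8,8)→(8,8,9)
reduced (well bottom): (8,8,9) with a≤c, −a<b≤a
well minimum |f| = |-8| = 8 (negative-definite)

8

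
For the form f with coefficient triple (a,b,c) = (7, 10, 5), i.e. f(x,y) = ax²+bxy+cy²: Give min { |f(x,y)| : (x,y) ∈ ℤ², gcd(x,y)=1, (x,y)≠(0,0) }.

translate: b→-4 (≡10 mod 14), so (7,10,5)→(7,-4,2)
flip: (7,-4,2)→(2,4,7)
translate: b→0 (≡4 mod 4), so (2,4,7)→(2,0,5)
reduced (well bottom): (2,0,5) with a≤c, −a<b≤a
well minimum = a = 2

2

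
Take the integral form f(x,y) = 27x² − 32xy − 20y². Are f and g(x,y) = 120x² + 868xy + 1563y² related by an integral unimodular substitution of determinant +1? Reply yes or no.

D₁ = 3184, D₂ = 3184
river cycle of f (length 44): (-20, 32, 27), (27, 22, -25), (-25, 28, 24), (24, 20, -29), (-29, 38, 15), (15, 52, -8), (-8, 44, 39), (39, 34, -13), (-13, 44, 24), (24, 52, -5), … (34 more)
river cycle of g (length 44): (11, 48, -20), (-20, 32, 27), (27, 22, -25), (-25, 28, 24), (24, 20, -29), (-29, 38, 15), (15, 52, -8), (-8, 44, 39), (39, 34, -13), (-13, 44, 24), … (34 more)
cycles coincide ⇒ equivalent

yes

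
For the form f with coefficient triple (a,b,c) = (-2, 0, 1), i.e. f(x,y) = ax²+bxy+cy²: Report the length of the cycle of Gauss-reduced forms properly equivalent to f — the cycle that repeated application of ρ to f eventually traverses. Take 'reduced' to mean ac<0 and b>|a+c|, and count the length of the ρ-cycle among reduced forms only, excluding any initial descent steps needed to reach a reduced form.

D = 8, ⌊√D⌋ = 2
descent: ρ → (1,2,-1)  [lands on river]
river: ρ → (-1,2,1)
ρ-cycle length = 2 (tail of 1 descent step not counted)

2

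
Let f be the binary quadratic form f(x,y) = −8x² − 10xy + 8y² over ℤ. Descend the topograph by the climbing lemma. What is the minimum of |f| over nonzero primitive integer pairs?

descent: ρ → (8,10,-8)  [lands on river]
river: ρ → (-8,6,10)
river: ρ → (10,14,-4)
river: ρ → (-4,18,2)
river: ρ → (2,18,-4)
river: ρ → (-4,14,10)
river: ρ → (10,6,-8)
river: ρ → (-8,10,8)
river: ρ → (8,6,-10)
river: ρ → (-10,14,4)
river: ρ → (4,18,-2)
river: ρ → (-2,18,4)
river: ρ → (4,14,-10)
river: ρ → (-10,6,8)
closes: descent 1, river 14
min |a| on river = 2

2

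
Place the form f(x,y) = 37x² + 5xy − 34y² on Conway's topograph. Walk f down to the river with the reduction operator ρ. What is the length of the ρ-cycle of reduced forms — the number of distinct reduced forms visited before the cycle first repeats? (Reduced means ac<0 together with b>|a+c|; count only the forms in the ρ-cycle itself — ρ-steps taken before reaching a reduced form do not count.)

D = 5057, ⌊√D⌋ = 71
river: ρ → (-34,63,8)
river: ρ → (8,65,-26)
river: ρ → (-26,39,34)
river: ρ → (34,29,-31)
river: ρ → (-31,33,32)
river: ρ → (32,31,-32)
river: ρ → (-32,33,31)
river: ρ → (31,29,-34)
river: ρ → (-34,39,26)
river: ρ → (26,65,-8)
river: ρ → (-8,63,34)
river: ρ → (34,5,-37)
river: ρ → (-37,69,2)
river: ρ → (2,71,-2)
river: ρ → (-2,69,37)
river: ρ → (37,5,-34)
ρ-cycle length = 16 (tail of 0 descent steps not counted)

16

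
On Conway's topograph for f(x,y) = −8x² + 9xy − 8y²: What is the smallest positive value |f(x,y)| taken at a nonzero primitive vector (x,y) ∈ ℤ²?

translate: b→7 (≡-9 mod 16), so (8,-9,8)→(8,7,7)
flip: (8,7,7)→(7,-7,8)
translate: b→7 (≡-7 mod 14), so (7,-7,8)→(7,7,8)
reduced (well bottom): (7,7,8) with a≤c, −a<b≤a
well minimum |f| = |-7| = 7 (negative-definite)

7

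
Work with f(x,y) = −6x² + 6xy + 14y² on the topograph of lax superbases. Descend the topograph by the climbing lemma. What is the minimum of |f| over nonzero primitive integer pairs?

descent: ρ → (14,-6,-6)
descent: ρ → (-6,18,2)  [lands on river]
river: ρ → (2,18,-6)
closes: descent 2, river 2
min |a| on river = 2

2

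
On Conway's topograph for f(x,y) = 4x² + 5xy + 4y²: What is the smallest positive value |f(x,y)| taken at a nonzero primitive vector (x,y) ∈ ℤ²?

translate: b→-3 (≡5 mod 8), so (4,5,4)→(4,-3,3)
flip: (4,-3,3)→(3,3,4)
reduced (well bottom): (3,3,4) with a≤c, −a<b≤a
well minimum = a = 3

3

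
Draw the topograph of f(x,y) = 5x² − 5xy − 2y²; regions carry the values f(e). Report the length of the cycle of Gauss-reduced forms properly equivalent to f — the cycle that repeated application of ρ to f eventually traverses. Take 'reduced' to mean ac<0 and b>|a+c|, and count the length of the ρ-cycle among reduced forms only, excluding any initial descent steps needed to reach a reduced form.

D = 65, ⌊√D⌋ = 8
descent: ρ → (-2,5,5)  [lands on river]
river: ρ → (5,5,-2)
river: ρ → (-2,7,2)
river: ρ → (2,5,-5)
river: ρ → (-5,5,2)
river: ρ → (2,7,-2)
ρ-cycle length = 6 (tail of 1 descent step not counted)

6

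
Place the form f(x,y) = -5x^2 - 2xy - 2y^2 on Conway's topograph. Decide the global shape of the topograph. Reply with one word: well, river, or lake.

D = b²−4ac = (-2)² − 4·(-5)·(-2) = -36
D < 0 ⇒ definite ⇒ every region one sign ⇒ single well

well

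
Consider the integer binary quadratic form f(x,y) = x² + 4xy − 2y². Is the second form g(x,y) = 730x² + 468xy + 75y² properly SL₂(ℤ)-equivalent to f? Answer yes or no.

D₁ = 24, D₂ = 24
river cycle of f (length 2): (-2, 4, 1), (1, 4, -2)
river cycle of g (length 2): (1, 4, -2), (-2, 4, 1)
cycles coincide ⇒ equivalent

yes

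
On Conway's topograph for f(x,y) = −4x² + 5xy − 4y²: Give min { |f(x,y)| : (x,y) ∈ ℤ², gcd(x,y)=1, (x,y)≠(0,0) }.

translate: b→3 (≡-5 mod 8), so (4,-5,4)→(4,3,3)
flip: (4,3,3)→(3,-3,4)
translate: b→3 (≡-3 mod 6), so (3,-3,4)→(3,3,4)
reduced (well bottom): (3,3,4) with a≤c, −a<b≤a
well minimum |f| = |-3| = 3 (negative-definite)

3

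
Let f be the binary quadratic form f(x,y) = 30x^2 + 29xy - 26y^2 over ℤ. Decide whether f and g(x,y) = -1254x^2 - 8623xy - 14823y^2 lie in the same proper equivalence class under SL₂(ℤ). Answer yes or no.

D₁ = 3961, D₂ = 3961
river cycle of f (length 98): (-26, 23, 33), (33, 43, -16), (-16, 53, 18), (18, 55, -13), (-13, 49, 30), (30, 11, -32), (-32, 53, 9), (9, 55, -26), (-26, 49, 15), (15, 41, -38), … (88 more)
river cycle of g (length 98): (-16, 53, 18), (18, 55, -13), (-13, 49, 30), (30, 11, -32), (-32, 53, 9), (9, 55, -26), (-26, 49, 15), (15, 41, -38), (-38, 35, 18), (18, 37, -36), … (88 more)
cycles coincide ⇒ equivalent

yes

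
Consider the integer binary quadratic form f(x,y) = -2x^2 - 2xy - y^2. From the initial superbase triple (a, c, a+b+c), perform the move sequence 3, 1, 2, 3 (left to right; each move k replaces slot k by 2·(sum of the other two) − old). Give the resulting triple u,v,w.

start (-2,-1,-5) = (f(1,0),f(0,1),f(1,1))
replace slot 3: 2·((-2)+(-1)) − (-5) = -1 → (-2,-1,-1)
replace slot 1: 2·((-1)+(-1)) − (-2) = -2 → (-2,-1,-1)
replace slot 2: 2·((-2)+(-1)) − (-1) = -5 → (-2,-5,-1)
replace slot 3: 2·((-2)+(-5)) − (-1) = -13 → (-2,-5,-13)

-2,-5,-13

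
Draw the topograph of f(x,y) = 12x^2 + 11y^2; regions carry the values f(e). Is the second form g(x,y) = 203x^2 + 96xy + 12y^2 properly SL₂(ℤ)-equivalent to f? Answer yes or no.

D₁ = -528, D₂ = -528
f: flip: (12,0,11)→(11,0,12)
f: reduced (well bottom): (11,0,12) with a≤c, −a<b≤a
g: flip: (203,96,12)→(12,-96,203)
g: translate: b→0 (≡-96 mod 24), so (12,-96,203)→(12,0,11)
g: flip: (12,0,11)→(11,0,12)
g: reduced (well bottom): (11,0,12) with a≤c, −a<b≤a
reduced forms (11, 0, 12) vs (11, 0, 12) ⇒ equivalent

yes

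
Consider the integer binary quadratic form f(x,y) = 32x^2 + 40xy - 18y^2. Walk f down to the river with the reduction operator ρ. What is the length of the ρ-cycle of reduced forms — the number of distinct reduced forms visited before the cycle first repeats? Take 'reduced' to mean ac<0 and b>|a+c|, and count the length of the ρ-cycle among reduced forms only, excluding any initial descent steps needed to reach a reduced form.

D = 3904, ⌊√D⌋ = 62
river: ρ → (-18,32,40)
river: ρ → (40,48,-10)
river: ρ → (-10,52,30)
river: ρ → (30,8,-32)
river: ρ → (-32,56,6)
river: ρ → (6,52,-50)
river: ρ → (-50,48,8)
river: ρ → (8,48,-50)
river: ρ → (-50,52,6)
river: ρ → (6,56,-32)
river: ρ → (-32,8,30)
river: ρ → (30,52,-10)
river: ρ → (-10,48,40)
river: ρ → (40,32,-18)
river: ρ → (-18,40,32)
river: ρ → (32,24,-26)
river: ρ → (-26,28,30)
river: ρ → (30,32,-24)
river: ρ → (-24,16,38)
river: ρ → (38,60,-2)
river: ρ → (-2,60,38)
river: ρ → (38,16,-24)
river: ρ → (-24,32,30)
river: ρ → (30,28,-26)
river: ρ → (-26,24,32)
river: ρ → (32,40,-18)
ρ-cycle length = 26 (tail of 0 descent steps not counted)

26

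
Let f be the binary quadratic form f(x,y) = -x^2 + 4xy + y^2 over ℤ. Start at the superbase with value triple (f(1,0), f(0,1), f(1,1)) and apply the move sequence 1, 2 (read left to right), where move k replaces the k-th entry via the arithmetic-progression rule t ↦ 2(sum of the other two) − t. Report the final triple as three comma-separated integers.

start (-1,1,4) = (f(1,0),f(0,1),f(1,1))
replace slot 1: 2·(1+4) − (-1) = 11 → (11,1,4)
replace slot 2: 2·(11+4) − 1 = 29 → (11,29,4)

11,29,4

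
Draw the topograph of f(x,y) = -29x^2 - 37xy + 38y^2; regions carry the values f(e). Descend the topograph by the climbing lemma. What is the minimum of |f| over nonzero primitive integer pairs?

descent: ρ → (38,37,-29)  [lands on river]
river: ρ → (-29,21,46)
river: ρ → (46,71,-4)
river: ρ → (-4,73,28)
river: ρ → (28,39,-38)
river: ρ → (-38,37,29)
river: ρ → (29,21,-46)
river: ρ → (-46,71,4)
river: ρ → (4,73,-28)
river: ρ → (-28,39,38)
closes: descent 1, river 10
min |a| on river = 4

4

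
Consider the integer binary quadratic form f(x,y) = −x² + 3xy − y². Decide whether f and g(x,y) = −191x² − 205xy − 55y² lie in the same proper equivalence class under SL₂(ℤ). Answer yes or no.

D₁ = 5, D₂ = 5
river cycle of f (length 2): (-1, 1, 1), (1, 1, -1)
river cycle of g (length 2): (-1, 1, 1), (1, 1, -1)
cycles coincide ⇒ equivalent

yes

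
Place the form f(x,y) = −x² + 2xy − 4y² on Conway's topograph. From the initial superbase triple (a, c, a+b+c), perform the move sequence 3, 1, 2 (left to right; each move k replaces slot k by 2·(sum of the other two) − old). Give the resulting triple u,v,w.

start (-1,-4,-3) = (f(1,0),f(0,1),f(1,1))
replace slot 3: 2·((-1)+(-4)) − (-3) = -7 → (-1,-4,-7)
replace slot 1: 2·((-4)+(-7)) − (-1) = -21 → (-21,-4,-7)
replace slot 2: 2·((-21)+(-7)) − (-4) = -52 → (-21,-52,-7)

-21,-52,-7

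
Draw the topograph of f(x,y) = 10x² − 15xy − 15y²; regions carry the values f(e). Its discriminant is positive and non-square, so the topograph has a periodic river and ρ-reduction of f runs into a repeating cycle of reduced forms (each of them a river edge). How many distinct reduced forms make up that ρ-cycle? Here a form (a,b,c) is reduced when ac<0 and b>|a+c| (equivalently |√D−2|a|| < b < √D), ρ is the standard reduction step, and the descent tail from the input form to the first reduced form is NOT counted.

D = 825, ⌊√D⌋ = 28
descent: ρ → (-15,15,10)  [lands on river]
river: ρ → (10,25,-5)
river: ρ → (-5,25,10)
river: ρ → (10,15,-15)
ρ-cycle length = 4 (tail of 1 descent step not counted)

4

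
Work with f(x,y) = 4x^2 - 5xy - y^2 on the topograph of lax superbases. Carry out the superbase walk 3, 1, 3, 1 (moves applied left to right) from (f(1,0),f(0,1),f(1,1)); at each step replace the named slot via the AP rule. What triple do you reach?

start (4,-1,-2) = (f(1,0),f(0,1),f(1,1))
replace slot 3: 2·(4+(-1)) − (-2) = 8 → (4,-1,8)
replace slot 1: 2·((-1)+8) − 4 = 10 → (10,-1,8)
replace slot 3: 2·(10+(-1)) − 8 = 10 → (10,-1,10)
replace slot 1: 2·((-1)+10) − 10 = 8 → (8,-1,10)

8,-1,10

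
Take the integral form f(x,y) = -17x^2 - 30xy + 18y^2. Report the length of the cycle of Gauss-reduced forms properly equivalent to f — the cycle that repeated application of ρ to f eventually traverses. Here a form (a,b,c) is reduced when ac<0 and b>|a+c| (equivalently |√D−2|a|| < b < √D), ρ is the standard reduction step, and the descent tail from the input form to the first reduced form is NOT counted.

D = 2124, ⌊√D⌋ = 46
descent: ρ → (18,30,-17)  [lands on river]
river: ρ → (-17,38,10)
river: ρ → (10,42,-9)
river: ρ → (-9,30,34)
river: ρ → (34,38,-5)
river: ρ → (-5,42,18)
ρ-cycle length = 6 (tail of 1 descent step not counted)

6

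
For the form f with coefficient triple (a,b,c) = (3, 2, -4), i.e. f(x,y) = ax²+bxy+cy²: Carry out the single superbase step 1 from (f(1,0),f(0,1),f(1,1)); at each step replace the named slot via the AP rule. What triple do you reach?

start (3,-4,1) = (f(1,0),f(0,1),f(1,1))
replace slot 1: 2·((-4)+1) − 3 = -9 → (-9,-4,1)

-9,-4,1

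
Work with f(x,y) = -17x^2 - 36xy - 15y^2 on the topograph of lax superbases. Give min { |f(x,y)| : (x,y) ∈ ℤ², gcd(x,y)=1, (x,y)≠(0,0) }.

descent: ρ → (-15,6,4)
descent: ρ → (4,10,-11)  [lands on river]
river: ρ → (-11,12,3)
river: ρ → (3,12,-11)
river: ρ → (-11,10,4)
river: ρ → (4,14,-5)
river: ρ → (-5,16,1)
river: ρ → (1,16,-5)
river: ρ → (-5,14,4)
closes: descent 2, river 8
min |a| on river = 1

1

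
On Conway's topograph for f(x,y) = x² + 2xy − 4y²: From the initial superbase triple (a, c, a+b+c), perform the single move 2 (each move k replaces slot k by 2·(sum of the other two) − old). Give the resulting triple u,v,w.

start (1,-4,-1) = (f(1,0),f(0,1),f(1,1))
replace slot 2: 2·(1+(-1)) − (-4) = 4 → (1,4,-1)

1,4,-1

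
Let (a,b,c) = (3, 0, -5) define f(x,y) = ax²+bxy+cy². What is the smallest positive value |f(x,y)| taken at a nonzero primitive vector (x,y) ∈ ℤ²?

descent: ρ → (-5,0,3)
descent: ρ → (3,6,-2)  [lands on river]
river: ρ → (-2,6,3)
closes: descent 2, river 2
min |a| on river = 2

2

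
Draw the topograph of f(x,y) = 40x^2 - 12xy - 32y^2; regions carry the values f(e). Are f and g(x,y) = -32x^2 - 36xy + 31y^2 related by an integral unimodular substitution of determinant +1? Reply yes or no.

D₁ = 5264, D₂ = 5264
river cycle of f (length 16): (-32, 12, 40), (40, 68, -4), (-4, 68, 40), (40, 12, -32), (-32, 52, 20), (20, 68, -8), (-8, 60, 52), (52, 44, -16), (-16, 52, 40), (40, 28, -28), … (6 more)
river cycle of g (length 16): (31, 36, -32), (-32, 28, 35), (35, 42, -25), (-25, 58, 19), (19, 56, -28), (-28, 56, 19), (19, 58, -25), (-25, 42, 35), (35, 28, -32), (-32, 36, 31), … (6 more)
cycles differ ⇒ inequivalent

no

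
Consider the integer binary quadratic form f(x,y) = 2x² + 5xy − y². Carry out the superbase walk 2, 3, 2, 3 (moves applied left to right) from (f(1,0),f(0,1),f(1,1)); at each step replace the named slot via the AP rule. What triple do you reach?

start (2,-1,6) = (f(1,0),f(0,1),f(1,1))
replace slot 2: 2·(2+6) − (-1) = 17 → (2,17,6)
replace slot 3: 2·(2+17) − 6 = 32 → (2,17,32)
replace slot 2: 2·(2+32) − 17 = 51 → (2,51,32)
replace slot 3: 2·(2+51) − 32 = 74 → (2,51,74)

2,51,74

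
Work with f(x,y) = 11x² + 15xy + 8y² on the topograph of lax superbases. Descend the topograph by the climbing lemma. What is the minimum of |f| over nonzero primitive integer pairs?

translate: b→-7 (≡15 mod 22), so (11,15,8)→(11,-7,4)
flip: (11,-7,4)→(4,7,11)
translate: b→-1 (≡7 mod 8), so (4,7,11)→(4,-1,8)
reduced (well bottom): (4,-1,8) with a≤c, −a<b≤a
well minimum = a = 4

4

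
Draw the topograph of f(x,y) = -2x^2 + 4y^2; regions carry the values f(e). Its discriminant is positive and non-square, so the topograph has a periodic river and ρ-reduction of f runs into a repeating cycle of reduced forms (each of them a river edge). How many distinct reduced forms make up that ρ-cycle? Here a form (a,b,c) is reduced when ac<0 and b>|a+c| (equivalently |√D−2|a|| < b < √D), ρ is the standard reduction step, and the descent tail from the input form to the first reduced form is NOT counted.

D = 32, ⌊√D⌋ = 5
descent: ρ → (4,0,-2)
descent: ρ → (-2,4,2)  [lands on river]
river: ρ → (2,4,-2)
ρ-cycle length = 2 (tail of 2 descent steps not counted)

2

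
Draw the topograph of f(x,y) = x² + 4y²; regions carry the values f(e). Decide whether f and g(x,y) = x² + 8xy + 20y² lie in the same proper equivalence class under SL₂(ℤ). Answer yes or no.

D₁ = -16, D₂ = -16
f: reduced (well bottom): (1,0,4) with a≤c, −a<b≤a
g: translate: b→0 (≡8 mod 2), so (1,8,20)→(1,0,4)
g: reduced (well bottom): (1,0,4) with a≤c, −a<b≤a
reduced forms (1, 0, 4) vs (1, 0, 4) ⇒ equivalent

yes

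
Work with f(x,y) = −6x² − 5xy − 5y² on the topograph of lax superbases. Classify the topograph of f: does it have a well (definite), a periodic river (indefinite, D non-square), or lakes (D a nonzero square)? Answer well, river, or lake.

D = b²−4ac = (-5)² − 4·(-6)·(-5) = -95
D < 0 ⇒ definite ⇒ every region one sign ⇒ single well

well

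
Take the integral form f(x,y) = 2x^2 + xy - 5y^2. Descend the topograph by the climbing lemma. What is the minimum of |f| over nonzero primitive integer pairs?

descent: ρ → (-5,-1,2)
descent: ρ → (2,5,-2)  [lands on river]
river: ρ → (-2,3,4)
river: ρ → (4,5,-1)
river: ρ → (-1,5,4)
river: ρ → (4,3,-2)
river: ρ → (-2,5,2)
river: ρ → (2,3,-4)
river: ρ → (-4,5,1)
river: ρ → (1,5,-4)
river: ρ → (-4,3,2)
closes: descent 2, river 10
min |a| on river = 1

1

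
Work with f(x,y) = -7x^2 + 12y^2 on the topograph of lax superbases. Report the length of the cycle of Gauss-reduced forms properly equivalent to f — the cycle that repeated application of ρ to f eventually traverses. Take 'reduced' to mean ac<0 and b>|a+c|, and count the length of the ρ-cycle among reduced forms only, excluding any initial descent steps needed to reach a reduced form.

D = 336, ⌊√D⌋ = 18
descent: ρ → (12,0,-7)
descent: ρ → (-7,14,5)  [lands on river]
river: ρ → (5,16,-4)
river: ρ → (-4,16,5)
river: ρ → (5,14,-7)
ρ-cycle length = 4 (tail of 2 descent steps not counted)

4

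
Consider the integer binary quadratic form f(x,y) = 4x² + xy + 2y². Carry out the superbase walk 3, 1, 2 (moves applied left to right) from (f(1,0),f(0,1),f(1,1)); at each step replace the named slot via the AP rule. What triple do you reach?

start (4,2,7) = (f(1,0),f(0,1),f(1,1))
replace slot 3: 2·(4+2) − 7 = 5 → (4,2,5)
replace slot 1: 2·(2+5) − 4 = 10 → (10,2,5)
replace slot 2: 2·(10+5) − 2 = 28 → (10,28,5)

10,28,5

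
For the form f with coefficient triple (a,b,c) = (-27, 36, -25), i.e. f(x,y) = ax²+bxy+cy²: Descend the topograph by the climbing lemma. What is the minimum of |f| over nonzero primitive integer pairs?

translate: b→18 (≡-36 mod 54), so (27,-36,25)→(27,18,16)
flip: (27,18,16)→(16,-18,27)
translate: b→14 (≡-18 mod 32), so (16,-18,27)→(16,14,25)
reduced (well bottom): (16,14,25) with a≤c, −a<b≤a
well minimum |f| = |-16| = 16 (negative-definite)

16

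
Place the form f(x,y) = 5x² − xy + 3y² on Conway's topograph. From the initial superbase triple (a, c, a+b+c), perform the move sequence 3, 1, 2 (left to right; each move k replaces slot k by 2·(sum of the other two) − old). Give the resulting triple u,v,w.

start (5,3,7) = (f(1,0),f(0,1),f(1,1))
replace slot 3: 2·(5+3) − 7 = 9 → (5,3,9)
replace slot 1: 2·(3+9) − 5 = 19 → (19,3,9)
replace slot 2: 2·(19+9) − 3 = 53 → (19,53,9)

19,53,9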